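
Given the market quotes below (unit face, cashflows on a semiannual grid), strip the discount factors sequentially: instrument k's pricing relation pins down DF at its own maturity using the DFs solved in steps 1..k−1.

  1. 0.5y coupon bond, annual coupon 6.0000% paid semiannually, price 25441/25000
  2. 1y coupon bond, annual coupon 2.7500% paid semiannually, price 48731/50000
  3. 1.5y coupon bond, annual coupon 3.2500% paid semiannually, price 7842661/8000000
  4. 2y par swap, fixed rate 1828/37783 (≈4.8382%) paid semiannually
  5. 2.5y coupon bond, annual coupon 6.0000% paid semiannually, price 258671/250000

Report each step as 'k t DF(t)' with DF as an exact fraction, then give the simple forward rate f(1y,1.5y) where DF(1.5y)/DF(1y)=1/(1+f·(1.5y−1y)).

step 1 [0.5y] bond c/2=3/100: DF=(25441/25000 − 3/100·(0))/(1+3/100) = 247/250 ≈ 0.988000
step 2 [1y] bond c/2=11/800: DF=(48731/50000 − 11/800·(0.988000))/(1+11/800) = 237/250 ≈ 0.948000
step 3 [1.5y] bond c/2=13/800: DF=(7842661/8000000 − 13/800·(0.988000+0.948000))/(1+13/800) = 9337/10000 ≈ 0.933700
step 4 [2y] swap r/2=914/37783: DF=(1 − 914/37783·(0.988000+0.948000+0.933700))/(1+914/37783) = 4543/5000 ≈ 0.908600
step 5 [2.5y] bond c/2=3/100: DF=(258671/250000 − 3/100·(0.988000+0.948000+0.933700+0.908600))/(1+3/100) = 1789/2000 ≈ 0.894500

1 1/2 247/250
2 1 237/250
3 3/2 9337/10000
4 2 4543/5000
5 5/2 1789/2000
f(1y,1.5y) = ((237/250)/(9337/10000) − 1)/(1/2) = 286/9337 ≈ 3.0631%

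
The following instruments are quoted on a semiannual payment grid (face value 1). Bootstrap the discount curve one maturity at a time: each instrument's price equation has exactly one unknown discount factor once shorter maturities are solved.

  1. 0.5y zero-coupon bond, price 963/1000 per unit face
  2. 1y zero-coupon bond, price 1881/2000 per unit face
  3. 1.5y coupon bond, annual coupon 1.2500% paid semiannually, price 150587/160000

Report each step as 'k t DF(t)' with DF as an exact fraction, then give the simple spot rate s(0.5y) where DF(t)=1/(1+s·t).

1 1/2 963/1000
2 1 1881/2000
3 3/2 1847/2000
s(0.5y) = (1/(963/1000) − 1)/(1/2) = 74/963 ≈ 7.6843%

step 1 [0.5y] zero: DF = P = 963/1000 ≈ 0.963000
step 2 [1y] zero: DF = P = 1881/2000 ≈ 0.940500
step 3 [1.5y] bond c/2=1/160: DF=(150587/160000 − 1/160·(0.963000+0.940500))/(1+1/160) = 1847/2000 ≈ 0.923500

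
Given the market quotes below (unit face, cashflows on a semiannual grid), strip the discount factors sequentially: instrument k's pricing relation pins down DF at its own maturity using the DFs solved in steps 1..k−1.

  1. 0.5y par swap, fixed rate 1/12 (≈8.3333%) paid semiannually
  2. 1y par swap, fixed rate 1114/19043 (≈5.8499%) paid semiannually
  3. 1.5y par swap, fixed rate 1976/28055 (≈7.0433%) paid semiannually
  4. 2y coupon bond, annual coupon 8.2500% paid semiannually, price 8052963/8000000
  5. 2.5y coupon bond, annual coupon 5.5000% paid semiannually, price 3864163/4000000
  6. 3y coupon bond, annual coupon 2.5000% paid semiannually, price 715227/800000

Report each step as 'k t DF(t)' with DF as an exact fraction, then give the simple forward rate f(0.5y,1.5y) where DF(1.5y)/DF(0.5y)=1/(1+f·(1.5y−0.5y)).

step 1 [0.5y] swap r/2=1/24: DF=(1 − 1/24·(0))/(1+1/24) = 24/25 ≈ 0.960000
step 2 [1y] swap r/2=557/19043: DF=(1 − 557/19043·(0.960000))/(1+557/19043) = 9443/10000 ≈ 0.944300
step 3 [1.5y] swap r/2=988/28055: DF=(1 − 988/28055·(0.960000+0.944300))/(1+988/28055) = 2253/2500 ≈ 0.901200
step 4 [2y] bond c/2=33/800: DF=(8052963/8000000 − 33/800·(0.960000+0.944300+0.901200))/(1+33/800) = 2139/2500 ≈ 0.855600
step 5 [2.5y] bond c/2=11/400: DF=(3864163/4000000 − 11/400·(0.960000+0.944300+0.901200+0.855600))/(1+11/400) = 4211/5000 ≈ 0.842200
step 6 [3y] bond c/2=1/80: DF=(715227/800000 − 1/80·(0.960000+0.944300+0.901200+0.855600+0.842200))/(1+1/80) = 4137/5000 ≈ 0.827400

1 1/2 24/25
2 1 9443/10000
3 3/2 2253/2500
4 2 2139/2500
5 5/2 4211/5000
6 3 4137/5000
f(0.5y,1.5y) = ((24/25)/(2253/2500) − 1)/(1) = 49/751 ≈ 6.5246%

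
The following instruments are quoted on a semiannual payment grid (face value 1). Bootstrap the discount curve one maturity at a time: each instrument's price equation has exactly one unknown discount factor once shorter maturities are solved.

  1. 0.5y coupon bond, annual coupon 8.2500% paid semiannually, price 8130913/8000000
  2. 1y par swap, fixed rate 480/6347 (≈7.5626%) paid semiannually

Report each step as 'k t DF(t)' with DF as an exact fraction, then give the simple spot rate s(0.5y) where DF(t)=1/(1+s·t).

step 1 [0.5y] bond c/2=33/800: DF=(8130913/8000000 − 33/800·(0))/(1+33/800) = 9761/10000 ≈ 0.976100
step 2 [1y] swap r/2=240/6347: DF=(1 − 240/6347·(0.976100))/(1+240/6347) = 116/125 ≈ 0.928000

1 1/2 9761/10000
2 1 116/125
s(0.5y) = (1/(9761/10000) − 1)/(1/2) = 478/9761 ≈ 4.8970%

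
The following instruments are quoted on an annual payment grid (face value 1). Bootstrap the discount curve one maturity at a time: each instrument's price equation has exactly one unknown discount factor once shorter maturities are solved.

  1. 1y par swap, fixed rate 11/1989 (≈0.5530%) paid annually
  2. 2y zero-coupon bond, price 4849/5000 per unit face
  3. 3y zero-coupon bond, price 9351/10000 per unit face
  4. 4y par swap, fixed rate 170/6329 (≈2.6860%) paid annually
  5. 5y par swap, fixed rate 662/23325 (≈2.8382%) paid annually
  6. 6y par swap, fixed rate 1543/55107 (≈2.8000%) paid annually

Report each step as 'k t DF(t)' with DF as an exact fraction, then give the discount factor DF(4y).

step 1 [1y] swap r/1=11/1989: DF=(1 − 11/1989·(0))/(1+11/1989) = 1989/2000 ≈ 0.994500
step 2 [2y] zero: DF = P = 4849/5000 ≈ 0.969800
step 3 [3y] zero: DF = P = 9351/10000 ≈ 0.935100
step 4 [4y] swap r/1=170/6329: DF=(1 − 170/6329·(0.994500+0.969800+0.935100))/(1+170/6329) = 449/500 ≈ 0.898000
step 5 [5y] swap r/1=662/23325: DF=(1 − 662/23325·(0.994500+0.969800+0.935100+0.898000))/(1+662/23325) = 2169/2500 ≈ 0.867600
step 6 [6y] swap r/1=1543/55107: DF=(1 − 1543/55107·(0.994500+0.969800+0.935100+0.898000+0.867600))/(1+1543/55107) = 8457/10000 ≈ 0.845700

1 1 1989/2000
2 2 4849/5000
3 3 9351/10000
4 4 449/500
5 5 2169/2500
6 6 8457/10000
DF(4y) = 449/500 ≈ 0.898000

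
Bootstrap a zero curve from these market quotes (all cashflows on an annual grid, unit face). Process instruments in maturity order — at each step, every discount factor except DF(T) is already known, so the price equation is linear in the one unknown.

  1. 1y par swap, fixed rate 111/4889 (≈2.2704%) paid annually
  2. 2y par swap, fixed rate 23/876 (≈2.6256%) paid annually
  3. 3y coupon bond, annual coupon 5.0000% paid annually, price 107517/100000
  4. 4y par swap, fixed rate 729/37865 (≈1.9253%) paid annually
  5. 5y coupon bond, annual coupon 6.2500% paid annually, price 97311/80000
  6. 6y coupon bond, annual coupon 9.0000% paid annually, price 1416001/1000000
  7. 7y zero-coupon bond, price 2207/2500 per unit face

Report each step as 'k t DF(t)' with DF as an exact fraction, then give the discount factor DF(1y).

step 1 [1y] swap r/1=111/4889: DF=(1 − 111/4889·(0))/(1+111/4889) = 4889/5000 ≈ 0.977800
step 2 [2y] swap r/1=23/876: DF=(1 − 23/876·(0.977800))/(1+23/876) = 4747/5000 ≈ 0.949400
step 3 [3y] bond c/1=1/20: DF=(107517/100000 − 1/20·(0.977800+0.949400))/(1+1/20) = 4661/5000 ≈ 0.932200
step 4 [4y] swap r/1=729/37865: DF=(1 − 729/37865·(0.977800+0.949400+0.932200))/(1+729/37865) = 9271/10000 ≈ 0.927100
step 5 [5y] bond c/1=1/16: DF=(97311/80000 − 1/16·(0.977800+0.949400+0.932200+0.927100))/(1+1/16) = 9221/10000 ≈ 0.922100
step 6 [6y] bond c/1=9/100: DF=(1416001/1000000 − 9/100·(0.977800+0.949400+0.932200+0.927100+0.922100))/(1+9/100) = 9103/10000 ≈ 0.910300
step 7 [7y] zero: DF = P = 2207/2500 ≈ 0.882800

1 1 4889/5000
2 2 4747/5000
3 3 4661/5000
4 4 9271/10000
5 5 9221/10000
6 6 9103/10000
7 7 2207/2500
DF(1y) = 4889/5000 ≈ 0.977800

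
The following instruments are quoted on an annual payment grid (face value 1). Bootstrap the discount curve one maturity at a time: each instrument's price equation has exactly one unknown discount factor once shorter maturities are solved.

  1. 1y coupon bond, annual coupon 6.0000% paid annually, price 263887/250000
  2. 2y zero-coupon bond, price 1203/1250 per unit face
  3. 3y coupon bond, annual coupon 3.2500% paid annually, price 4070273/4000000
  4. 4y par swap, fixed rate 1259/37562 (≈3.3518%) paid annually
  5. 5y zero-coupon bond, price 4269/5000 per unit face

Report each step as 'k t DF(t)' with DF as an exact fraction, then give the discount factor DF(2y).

step 1 [1y] bond c/1=3/50: DF=(263887/250000 − 3/50·(0))/(1+3/50) = 4979/5000 ≈ 0.995800
step 2 [2y] zero: DF = P = 1203/1250 ≈ 0.962400
step 3 [3y] bond c/1=13/400: DF=(4070273/4000000 − 13/400·(0.995800+0.962400))/(1+13/400) = 9239/10000 ≈ 0.923900
step 4 [4y] swap r/1=1259/37562: DF=(1 − 1259/37562·(0.995800+0.962400+0.923900))/(1+1259/37562) = 8741/10000 ≈ 0.874100
step 5 [5y] zero: DF = P = 4269/5000 ≈ 0.853800

1 1 4979/5000
2 2 1203/1250
3 3 9239/10000
4 4 8741/10000
5 5 4269/5000
DF(2y) = 1203/1250 ≈ 0.962400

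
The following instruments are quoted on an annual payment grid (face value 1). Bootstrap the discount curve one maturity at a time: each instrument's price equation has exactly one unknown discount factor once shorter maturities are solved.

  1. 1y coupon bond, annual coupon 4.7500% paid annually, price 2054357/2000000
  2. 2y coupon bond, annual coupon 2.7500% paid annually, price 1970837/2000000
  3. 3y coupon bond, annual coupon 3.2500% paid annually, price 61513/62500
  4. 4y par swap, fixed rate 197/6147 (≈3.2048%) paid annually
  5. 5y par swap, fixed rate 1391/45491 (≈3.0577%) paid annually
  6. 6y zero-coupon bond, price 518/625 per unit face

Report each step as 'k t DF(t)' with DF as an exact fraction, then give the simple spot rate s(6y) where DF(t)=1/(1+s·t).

step 1 [1y] bond c/1=19/400: DF=(2054357/2000000 − 19/400·(0))/(1+19/400) = 4903/5000 ≈ 0.980600
step 2 [2y] bond c/1=11/400: DF=(1970837/2000000 − 11/400·(0.980600))/(1+11/400) = 583/625 ≈ 0.932800
step 3 [3y] bond c/1=13/400: DF=(61513/62500 − 13/400·(0.980600+0.932800))/(1+13/400) = 893/1000 ≈ 0.893000
step 4 [4y] swap r/1=197/6147: DF=(1 − 197/6147·(0.980600+0.932800+0.893000))/(1+197/6147) = 4409/5000 ≈ 0.881800
step 5 [5y] swap r/1=1391/45491: DF=(1 − 1391/45491·(0.980600+0.932800+0.893000+0.881800))/(1+1391/45491) = 8609/10000 ≈ 0.860900
step 6 [6y] zero: DF = P = 518/625 ≈ 0.828800

1 1 4903/5000
2 2 583/625
3 3 893/1000
4 4 4409/5000
5 5 8609/10000
6 6 518/625
s(6y) = (1/(518/625) − 1)/(6) = 107/3108 ≈ 3.4427%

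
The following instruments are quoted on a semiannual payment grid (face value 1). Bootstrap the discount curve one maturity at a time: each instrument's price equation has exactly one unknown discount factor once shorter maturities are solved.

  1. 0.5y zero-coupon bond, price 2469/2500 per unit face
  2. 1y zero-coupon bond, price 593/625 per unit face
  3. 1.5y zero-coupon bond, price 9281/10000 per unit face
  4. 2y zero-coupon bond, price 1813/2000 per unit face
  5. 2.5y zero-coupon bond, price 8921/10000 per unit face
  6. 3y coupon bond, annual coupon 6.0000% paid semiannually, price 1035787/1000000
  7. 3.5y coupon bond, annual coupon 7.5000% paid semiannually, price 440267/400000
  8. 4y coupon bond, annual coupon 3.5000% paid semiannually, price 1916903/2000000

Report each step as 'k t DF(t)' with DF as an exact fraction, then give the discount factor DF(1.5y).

1 1/2 2469/2500
2 1 593/625
3 3/2 9281/10000
4 2 1813/2000
5 5/2 8921/10000
6 3 4349/5000
7 7/2 8609/10000
8 4 104/125
DF(1.5y) = 9281/10000 ≈ 0.928100

step 1 [0.5y] zero: DF = P = 2469/2500 ≈ 0.987600
step 2 [1y] zero: DF = P = 593/625 ≈ 0.948800
step 3 [1.5y] zero: DF = P = 9281/10000 ≈ 0.928100
step 4 [2y] zero: DF = P = 1813/2000 ≈ 0.906500
step 5 [2.5y] zero: DF = P = 8921/10000 ≈ 0.892100
step 6 [3y] bond c/2=3/100: DF=(1035787/1000000 − 3/100·(0.987600+0.948800+0.928100+0.906500+0.892100))/(1+3/100) = 4349/5000 ≈ 0.869800
step 7 [3.5y] bond c/2=3/80: DF=(440267/400000 − 3/80·(0.987600+0.948800+0.928100+0.906500+0.892100+0.869800))/(1+3/80) = 8609/10000 ≈ 0.860900
step 8 [4y] bond c/2=7/400: DF=(1916903/2000000 − 7/400·(0.987600+0.948800+0.928100+0.906500+0.892100+0.869800+0.860900))/(1+7/400) = 104/125 ≈ 0.832000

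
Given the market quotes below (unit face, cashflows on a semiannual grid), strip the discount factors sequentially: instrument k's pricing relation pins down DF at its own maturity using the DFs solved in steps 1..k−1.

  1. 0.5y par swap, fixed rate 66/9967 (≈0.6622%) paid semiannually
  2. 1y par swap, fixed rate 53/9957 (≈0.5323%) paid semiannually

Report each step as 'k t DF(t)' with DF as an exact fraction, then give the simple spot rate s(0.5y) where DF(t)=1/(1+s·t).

1 1/2 9967/10000
2 1 9947/10000
s(0.5y) = (1/(9967/10000) − 1)/(1/2) = 66/9967 ≈ 0.6622%

step 1 [0.5y] swap r/2=33/9967: DF=(1 − 33/9967·(0))/(1+33/9967) = 9967/10000 ≈ 0.996700
step 2 [1y] swap r/2=53/19914: DF=(1 − 53/19914·(0.996700))/(1+53/19914) = 9947/10000 ≈ 0.994700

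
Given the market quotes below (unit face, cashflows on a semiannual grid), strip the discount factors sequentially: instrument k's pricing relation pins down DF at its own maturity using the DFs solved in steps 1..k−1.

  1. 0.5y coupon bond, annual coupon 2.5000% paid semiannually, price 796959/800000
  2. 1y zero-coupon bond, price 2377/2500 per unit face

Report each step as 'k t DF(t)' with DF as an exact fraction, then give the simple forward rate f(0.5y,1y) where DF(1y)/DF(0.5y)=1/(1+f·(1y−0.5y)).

step 1 [0.5y] bond c/2=1/80: DF=(796959/800000 − 1/80·(0))/(1+1/80) = 9839/10000 ≈ 0.983900
step 2 [1y] zero: DF = P = 2377/2500 ≈ 0.950800

1 1/2 9839/10000
2 1 2377/2500
f(0.5y,1y) = ((9839/10000)/(2377/2500) − 1)/(1/2) = 331/4754 ≈ 6.9626%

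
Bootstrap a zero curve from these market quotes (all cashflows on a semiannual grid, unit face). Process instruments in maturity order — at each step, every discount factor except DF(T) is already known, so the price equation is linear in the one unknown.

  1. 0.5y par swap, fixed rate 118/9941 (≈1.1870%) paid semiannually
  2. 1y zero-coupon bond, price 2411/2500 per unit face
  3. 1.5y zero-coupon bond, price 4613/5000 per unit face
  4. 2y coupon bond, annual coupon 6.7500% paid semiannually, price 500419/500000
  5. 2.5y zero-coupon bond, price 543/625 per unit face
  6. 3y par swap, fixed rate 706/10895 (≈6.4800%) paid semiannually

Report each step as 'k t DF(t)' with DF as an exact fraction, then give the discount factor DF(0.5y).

1 1/2 9941/10000
2 1 2411/2500
3 3/2 4613/5000
4 2 8741/10000
5 5/2 543/625
6 3 1647/2000
DF(0.5y) = 9941/10000 ≈ 0.994100

step 1 [0.5y] swap r/2=59/9941: DF=(1 − 59/9941·(0))/(1+59/9941) = 9941/10000 ≈ 0.994100
step 2 [1y] zero: DF = P = 2411/2500 ≈ 0.964400
step 3 [1.5y] zero: DF = P = 4613/5000 ≈ 0.922600
step 4 [2y] bond c/2=27/800: DF=(500419/500000 − 27/800·(0.994100+0.964400+0.922600))/(1+27/800) = 8741/10000 ≈ 0.874100
step 5 [2.5y] zero: DF = P = 543/625 ≈ 0.868800
step 6 [3y] swap r/2=353/10895: DF=(1 − 353/10895·(0.994100+0.964400+0.922600+0.874100+0.868800))/(1+353/10895) = 1647/2000 ≈ 0.823500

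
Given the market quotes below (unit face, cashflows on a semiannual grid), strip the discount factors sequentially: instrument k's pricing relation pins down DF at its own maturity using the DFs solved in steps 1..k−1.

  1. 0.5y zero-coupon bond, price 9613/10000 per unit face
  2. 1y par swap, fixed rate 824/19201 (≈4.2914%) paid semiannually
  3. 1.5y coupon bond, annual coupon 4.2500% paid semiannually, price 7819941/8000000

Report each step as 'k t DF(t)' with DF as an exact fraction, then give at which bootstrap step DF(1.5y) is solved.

1 1/2 9613/10000
2 1 2397/2500
3 3/2 2293/2500
DF(1.5y) is solved at step 3

step 1 [0.5y] zero: DF = P = 9613/10000 ≈ 0.961300
step 2 [1y] swap r/2=412/19201: DF=(1 − 412/19201·(0.961300))/(1+412/19201) = 2397/2500 ≈ 0.958800
step 3 [1.5y] bond c/2=17/800: DF=(7819941/8000000 − 17/800·(0.961300+0.958800))/(1+17/800) = 2293/2500 ≈ 0.917200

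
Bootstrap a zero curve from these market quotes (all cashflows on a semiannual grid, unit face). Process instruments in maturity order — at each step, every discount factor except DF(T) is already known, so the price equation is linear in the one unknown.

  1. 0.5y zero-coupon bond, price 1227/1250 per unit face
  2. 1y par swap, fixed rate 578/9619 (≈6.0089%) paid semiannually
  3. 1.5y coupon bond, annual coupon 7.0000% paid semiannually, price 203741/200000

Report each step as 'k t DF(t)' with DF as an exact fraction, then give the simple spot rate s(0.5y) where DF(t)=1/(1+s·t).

step 1 [0.5y] zero: DF = P = 1227/1250 ≈ 0.981600
step 2 [1y] swap r/2=289/9619: DF=(1 − 289/9619·(0.981600))/(1+289/9619) = 4711/5000 ≈ 0.942200
step 3 [1.5y] bond c/2=7/200: DF=(203741/200000 − 7/200·(0.981600+0.942200))/(1+7/200) = 1149/1250 ≈ 0.919200

1 1/2 1227/1250
2 1 4711/5000
3 3/2 1149/1250
s(0.5y) = (1/(1227/1250) − 1)/(1/2) = 46/1227 ≈ 3.7490%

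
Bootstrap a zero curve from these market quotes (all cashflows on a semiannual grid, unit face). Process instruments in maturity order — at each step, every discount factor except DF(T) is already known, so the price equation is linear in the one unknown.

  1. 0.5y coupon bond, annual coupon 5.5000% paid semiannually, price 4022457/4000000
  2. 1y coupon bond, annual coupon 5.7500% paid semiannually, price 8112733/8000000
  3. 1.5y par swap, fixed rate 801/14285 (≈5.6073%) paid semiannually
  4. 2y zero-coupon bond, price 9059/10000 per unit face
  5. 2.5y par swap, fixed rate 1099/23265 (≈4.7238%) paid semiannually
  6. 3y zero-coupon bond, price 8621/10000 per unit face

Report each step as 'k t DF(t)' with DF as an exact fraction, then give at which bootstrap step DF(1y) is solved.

1 1/2 9787/10000
2 1 599/625
3 3/2 9199/10000
4 2 9059/10000
5 5/2 8901/10000
6 3 8621/10000
DF(1y) is solved at step 2

step 1 [0.5y] bond c/2=11/400: DF=(4022457/4000000 − 11/400·(0))/(1+11/400) = 9787/10000 ≈ 0.978700
step 2 [1y] bond c/2=23/800: DF=(8112733/8000000 − 23/800·(0.978700))/(1+23/800) = 599/625 ≈ 0.958400
step 3 [1.5y] swap r/2=801/28570: DF=(1 − 801/28570·(0.978700+0.958400))/(1+801/28570) = 9199/10000 ≈ 0.919900
step 4 [2y] zero: DF = P = 9059/10000 ≈ 0.905900
step 5 [2.5y] swap r/2=1099/46530: DF=(1 − 1099/46530·(0.978700+0.958400+0.919900+0.905900))/(1+1099/46530) = 8901/10000 ≈ 0.890100
step 6 [3y] zero: DF = P = 8621/10000 ≈ 0.862100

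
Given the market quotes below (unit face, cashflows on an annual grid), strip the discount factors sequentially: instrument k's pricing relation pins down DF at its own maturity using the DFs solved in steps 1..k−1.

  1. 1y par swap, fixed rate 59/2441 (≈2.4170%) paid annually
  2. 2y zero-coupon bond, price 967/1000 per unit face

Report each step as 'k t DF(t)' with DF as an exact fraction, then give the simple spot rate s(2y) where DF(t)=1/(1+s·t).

step 1 [1y] swap r/1=59/2441: DF=(1 − 59/2441·(0))/(1+59/2441) = 2441/2500 ≈ 0.976400
step 2 [2y] zero: DF = P = 967/1000 ≈ 0.967000

1 1 2441/2500
2 2 967/1000
s(2y) = (1/(967/1000) − 1)/(2) = 33/1934 ≈ 1.7063%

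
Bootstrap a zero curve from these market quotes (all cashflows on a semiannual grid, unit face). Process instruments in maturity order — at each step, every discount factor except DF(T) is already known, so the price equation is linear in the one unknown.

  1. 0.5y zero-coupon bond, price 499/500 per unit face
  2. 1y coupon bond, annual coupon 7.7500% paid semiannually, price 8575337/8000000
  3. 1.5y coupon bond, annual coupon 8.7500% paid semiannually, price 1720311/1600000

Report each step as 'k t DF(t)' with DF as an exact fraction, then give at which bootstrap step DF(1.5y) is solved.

1 1/2 499/500
2 1 9947/10000
3 3/2 4733/5000
DF(1.5y) is solved at step 3

step 1 [0.5y] zero: DF = P = 499/500 ≈ 0.998000
step 2 [1y] bond c/2=31/800: DF=(8575337/8000000 − 31/800·(0.998000))/(1+31/800) = 9947/10000 ≈ 0.994700
step 3 [1.5y] bond c/2=7/160: DF=(1720311/1600000 − 7/160·(0.998000+0.994700))/(1+7/160) = 4733/5000 ≈ 0.946600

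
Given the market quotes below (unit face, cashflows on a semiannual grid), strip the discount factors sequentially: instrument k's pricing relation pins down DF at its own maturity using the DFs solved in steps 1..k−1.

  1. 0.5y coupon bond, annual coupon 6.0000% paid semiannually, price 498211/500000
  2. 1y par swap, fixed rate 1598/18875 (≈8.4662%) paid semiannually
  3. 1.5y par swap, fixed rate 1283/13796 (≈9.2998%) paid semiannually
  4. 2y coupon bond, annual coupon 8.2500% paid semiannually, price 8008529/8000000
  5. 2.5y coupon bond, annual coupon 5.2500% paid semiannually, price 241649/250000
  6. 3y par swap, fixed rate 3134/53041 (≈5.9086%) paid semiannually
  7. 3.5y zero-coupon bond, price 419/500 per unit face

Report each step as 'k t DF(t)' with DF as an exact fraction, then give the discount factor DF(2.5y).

step 1 [0.5y] bond c/2=3/100: DF=(498211/500000 − 3/100·(0))/(1+3/100) = 4837/5000 ≈ 0.967400
step 2 [1y] swap r/2=799/18875: DF=(1 − 799/18875·(0.967400))/(1+799/18875) = 9201/10000 ≈ 0.920100
step 3 [1.5y] swap r/2=1283/27592: DF=(1 − 1283/27592·(0.967400+0.920100))/(1+1283/27592) = 8717/10000 ≈ 0.871700
step 4 [2y] bond c/2=33/800: DF=(8008529/8000000 − 33/800·(0.967400+0.920100+0.871700))/(1+33/800) = 8521/10000 ≈ 0.852100
step 5 [2.5y] bond c/2=21/800: DF=(241649/250000 − 21/800·(0.967400+0.920100+0.871700+0.852100))/(1+21/800) = 1699/2000 ≈ 0.849500
step 6 [3y] swap r/2=1567/53041: DF=(1 − 1567/53041·(0.967400+0.920100+0.871700+0.852100+0.849500))/(1+1567/53041) = 8433/10000 ≈ 0.843300
step 7 [3.5y] zero: DF = P = 419/500 ≈ 0.838000

1 1/2 4837/5000
2 1 9201/10000
3 3/2 8717/10000
4 2 8521/10000
5 5/2 1699/2000
6 3 8433/10000
7 7/2 419/500
DF(2.5y) = 1699/2000 ≈ 0.849500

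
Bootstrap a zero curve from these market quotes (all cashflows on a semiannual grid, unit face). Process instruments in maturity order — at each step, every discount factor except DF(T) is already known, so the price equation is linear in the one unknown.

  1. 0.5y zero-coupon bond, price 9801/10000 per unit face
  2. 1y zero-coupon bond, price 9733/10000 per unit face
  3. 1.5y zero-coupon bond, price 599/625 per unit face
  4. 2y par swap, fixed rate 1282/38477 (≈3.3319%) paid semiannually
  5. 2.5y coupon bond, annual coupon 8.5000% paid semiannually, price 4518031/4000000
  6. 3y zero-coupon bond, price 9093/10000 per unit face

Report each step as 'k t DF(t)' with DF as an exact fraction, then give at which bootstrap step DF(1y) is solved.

1 1/2 9801/10000
2 1 9733/10000
3 3/2 599/625
4 2 9359/10000
5 5/2 4633/5000
6 3 9093/10000
DF(1y) is solved at step 2

step 1 [0.5y] zero: DF = P = 9801/10000 ≈ 0.980100
step 2 [1y] zero: DF = P = 9733/10000 ≈ 0.973300
step 3 [1.5y] zero: DF = P = 599/625 ≈ 0.958400
step 4 [2y] swap r/2=641/38477: DF=(1 − 641/38477·(0.980100+0.973300+0.958400))/(1+641/38477) = 9359/10000 ≈ 0.935900
step 5 [2.5y] bond c/2=17/400: DF=(4518031/4000000 − 17/400·(0.980100+0.973300+0.958400+0.935900))/(1+17/400) = 4633/5000 ≈ 0.926600
step 6 [3y] zero: DF = P = 9093/10000 ≈ 0.909300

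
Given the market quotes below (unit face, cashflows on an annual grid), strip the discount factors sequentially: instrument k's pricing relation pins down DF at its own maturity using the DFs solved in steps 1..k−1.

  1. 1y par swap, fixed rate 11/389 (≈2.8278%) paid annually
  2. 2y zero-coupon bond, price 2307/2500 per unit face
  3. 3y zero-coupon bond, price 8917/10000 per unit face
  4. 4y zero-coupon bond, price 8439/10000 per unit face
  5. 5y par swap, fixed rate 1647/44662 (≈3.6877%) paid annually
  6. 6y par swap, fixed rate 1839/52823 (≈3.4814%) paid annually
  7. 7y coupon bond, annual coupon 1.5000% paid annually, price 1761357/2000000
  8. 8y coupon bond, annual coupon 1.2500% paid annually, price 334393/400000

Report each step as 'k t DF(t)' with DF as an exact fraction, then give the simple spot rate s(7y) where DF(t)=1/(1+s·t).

step 1 [1y] swap r/1=11/389: DF=(1 − 11/389·(0))/(1+11/389) = 389/400 ≈ 0.972500
step 2 [2y] zero: DF = P = 2307/2500 ≈ 0.922800
step 3 [3y] zero: DF = P = 8917/10000 ≈ 0.891700
step 4 [4y] zero: DF = P = 8439/10000 ≈ 0.843900
step 5 [5y] swap r/1=1647/44662: DF=(1 − 1647/44662·(0.972500+0.922800+0.891700+0.843900))/(1+1647/44662) = 8353/10000 ≈ 0.835300
step 6 [6y] swap r/1=1839/52823: DF=(1 − 1839/52823·(0.972500+0.922800+0.891700+0.843900+0.835300))/(1+1839/52823) = 8161/10000 ≈ 0.816100
step 7 [7y] bond c/1=3/200: DF=(1761357/2000000 − 3/200·(0.972500+0.922800+0.891700+0.843900+0.835300+0.816100))/(1+3/200) = 987/1250 ≈ 0.789600
step 8 [8y] bond c/1=1/80: DF=(334393/400000 − 1/80·(0.972500+0.922800+0.891700+0.843900+0.835300+0.816100+0.789600))/(1+1/80) = 7507/10000 ≈ 0.750700

1 1 389/400
2 2 2307/2500
3 3 8917/10000
4 4 8439/10000
5 5 8353/10000
6 6 8161/10000
7 7 987/1250
8 8 7507/10000
s(7y) = (1/(987/1250) − 1)/(7) = 263/6909 ≈ 3.8066%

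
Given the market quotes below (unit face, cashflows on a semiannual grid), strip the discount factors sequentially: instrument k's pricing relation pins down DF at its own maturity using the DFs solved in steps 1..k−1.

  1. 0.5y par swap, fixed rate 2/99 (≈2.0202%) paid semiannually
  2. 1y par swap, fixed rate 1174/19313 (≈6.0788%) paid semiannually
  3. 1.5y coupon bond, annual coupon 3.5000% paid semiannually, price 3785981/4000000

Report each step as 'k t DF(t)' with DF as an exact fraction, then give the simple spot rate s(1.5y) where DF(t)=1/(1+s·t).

1 1/2 99/100
2 1 9413/10000
3 3/2 897/1000
s(1.5y) = (1/(897/1000) − 1)/(3/2) = 206/2691 ≈ 7.6551%

step 1 [0.5y] swap r/2=1/99: DF=(1 − 1/99·(0))/(1+1/99) = 99/100 ≈ 0.990000
step 2 [1y] swap r/2=587/19313: DF=(1 − 587/19313·(0.990000))/(1+587/19313) = 9413/10000 ≈ 0.941300
step 3 [1.5y] bond c/2=7/400: DF=(3785981/4000000 − 7/400·(0.990000+0.941300))/(1+7/400) = 897/1000 ≈ 0.897000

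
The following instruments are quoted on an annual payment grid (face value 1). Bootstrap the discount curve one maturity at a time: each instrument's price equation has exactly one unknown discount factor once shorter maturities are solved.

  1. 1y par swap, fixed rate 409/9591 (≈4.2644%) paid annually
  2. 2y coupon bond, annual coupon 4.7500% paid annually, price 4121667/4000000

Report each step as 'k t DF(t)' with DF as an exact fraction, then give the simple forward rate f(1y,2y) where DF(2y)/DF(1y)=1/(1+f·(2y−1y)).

step 1 [1y] swap r/1=409/9591: DF=(1 − 409/9591·(0))/(1+409/9591) = 9591/10000 ≈ 0.959100
step 2 [2y] bond c/1=19/400: DF=(4121667/4000000 − 19/400·(0.959100))/(1+19/400) = 4701/5000 ≈ 0.940200

1 1 9591/10000
2 2 4701/5000
f(1y,2y) = ((9591/10000)/(4701/5000) − 1)/(1) = 63/3134 ≈ 2.0102%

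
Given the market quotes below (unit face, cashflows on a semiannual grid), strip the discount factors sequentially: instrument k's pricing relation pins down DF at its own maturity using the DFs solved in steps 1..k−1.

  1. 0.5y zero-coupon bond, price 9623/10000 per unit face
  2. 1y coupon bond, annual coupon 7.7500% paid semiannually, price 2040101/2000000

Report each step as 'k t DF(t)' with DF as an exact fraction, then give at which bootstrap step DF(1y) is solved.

1 1/2 9623/10000
2 1 9461/10000
DF(1y) is solved at step 2

step 1 [0.5y] zero: DF = P = 9623/10000 ≈ 0.962300
step 2 [1y] bond c/2=31/800: DF=(2040101/2000000 − 31/800·(0.962300))/(1+31/800) = 9461/10000 ≈ 0.946100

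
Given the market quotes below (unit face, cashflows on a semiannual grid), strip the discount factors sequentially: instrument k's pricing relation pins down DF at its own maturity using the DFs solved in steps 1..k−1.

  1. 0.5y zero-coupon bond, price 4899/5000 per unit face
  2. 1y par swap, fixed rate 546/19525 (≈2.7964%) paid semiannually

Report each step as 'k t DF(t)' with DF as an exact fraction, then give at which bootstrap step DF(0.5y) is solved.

step 1 [0.5y] zero: DF = P = 4899/5000 ≈ 0.979800
step 2 [1y] swap r/2=273/19525: DF=(1 − 273/19525·(0.979800))/(1+273/19525) = 9727/10000 ≈ 0.972700

1 1/2 4899/5000
2 1 9727/10000
DF(0.5y) is solved at step 1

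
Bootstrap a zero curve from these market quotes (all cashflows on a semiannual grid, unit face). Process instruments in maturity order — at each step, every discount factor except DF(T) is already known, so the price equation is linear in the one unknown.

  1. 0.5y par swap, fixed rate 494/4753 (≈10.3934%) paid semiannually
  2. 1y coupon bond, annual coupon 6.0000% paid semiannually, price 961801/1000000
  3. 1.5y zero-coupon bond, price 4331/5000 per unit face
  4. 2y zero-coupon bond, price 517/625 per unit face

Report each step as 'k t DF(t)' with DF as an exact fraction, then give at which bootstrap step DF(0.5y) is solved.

1 1/2 4753/5000
2 1 9061/10000
3 3/2 4331/5000
4 2 517/625
DF(0.5y) is solved at step 1

step 1 [0.5y] swap r/2=247/4753: DF=(1 − 247/4753·(0))/(1+247/4753) = 4753/5000 ≈ 0.950600
step 2 [1y] bond c/2=3/100: DF=(961801/1000000 − 3/100·(0.950600))/(1+3/100) = 9061/10000 ≈ 0.906100
step 3 [1.5y] zero: DF = P = 4331/5000 ≈ 0.866200
step 4 [2y] zero: DF = P = 517/625 ≈ 0.827200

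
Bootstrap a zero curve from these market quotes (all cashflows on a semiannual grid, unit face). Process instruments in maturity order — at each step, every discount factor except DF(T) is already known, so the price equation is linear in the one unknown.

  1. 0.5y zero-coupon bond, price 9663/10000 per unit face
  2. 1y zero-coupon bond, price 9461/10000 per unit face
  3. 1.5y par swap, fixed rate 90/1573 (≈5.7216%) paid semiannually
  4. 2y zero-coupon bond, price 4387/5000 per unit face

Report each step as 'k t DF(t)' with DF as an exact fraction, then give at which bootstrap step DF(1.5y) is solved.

1 1/2 9663/10000
2 1 9461/10000
3 3/2 919/1000
4 2 4387/5000
DF(1.5y) is solved at step 3

step 1 [0.5y] zero: DF = P = 9663/10000 ≈ 0.966300
step 2 [1y] zero: DF = P = 9461/10000 ≈ 0.946100
step 3 [1.5y] swap r/2=45/1573: DF=(1 − 45/1573·(0.966300+0.946100))/(1+45/1573) = 919/1000 ≈ 0.919000
step 4 [2y] zero: DF = P = 4387/5000 ≈ 0.877400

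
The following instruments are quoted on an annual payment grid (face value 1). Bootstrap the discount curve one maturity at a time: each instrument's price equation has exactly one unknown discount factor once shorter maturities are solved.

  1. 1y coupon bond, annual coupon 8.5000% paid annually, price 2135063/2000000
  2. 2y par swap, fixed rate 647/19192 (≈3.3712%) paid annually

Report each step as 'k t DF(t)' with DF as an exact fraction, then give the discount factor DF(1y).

1 1 9839/10000
2 2 9353/10000
DF(1y) = 9839/10000 ≈ 0.983900

step 1 [1y] bond c/1=17/200: DF=(2135063/2000000 − 17/200·(0))/(1+17/200) = 9839/10000 ≈ 0.983900
step 2 [2y] swap r/1=647/19192: DF=(1 − 647/19192·(0.983900))/(1+647/19192) = 9353/10000 ≈ 0.935300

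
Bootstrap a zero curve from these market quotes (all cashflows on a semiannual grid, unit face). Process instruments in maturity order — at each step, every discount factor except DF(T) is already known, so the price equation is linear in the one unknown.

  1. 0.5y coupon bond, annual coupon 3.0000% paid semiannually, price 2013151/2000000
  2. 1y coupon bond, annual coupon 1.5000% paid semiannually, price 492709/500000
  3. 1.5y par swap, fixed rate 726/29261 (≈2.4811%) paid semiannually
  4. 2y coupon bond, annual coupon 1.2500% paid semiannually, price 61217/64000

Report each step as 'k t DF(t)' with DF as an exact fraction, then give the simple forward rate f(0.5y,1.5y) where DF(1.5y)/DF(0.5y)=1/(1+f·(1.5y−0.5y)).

step 1 [0.5y] bond c/2=3/200: DF=(2013151/2000000 − 3/200·(0))/(1+3/200) = 9917/10000 ≈ 0.991700
step 2 [1y] bond c/2=3/400: DF=(492709/500000 − 3/400·(0.991700))/(1+3/400) = 9707/10000 ≈ 0.970700
step 3 [1.5y] swap r/2=363/29261: DF=(1 − 363/29261·(0.991700+0.970700))/(1+363/29261) = 9637/10000 ≈ 0.963700
step 4 [2y] bond c/2=1/160: DF=(61217/64000 − 1/160·(0.991700+0.970700+0.963700))/(1+1/160) = 2331/2500 ≈ 0.932400

1 1/2 9917/10000
2 1 9707/10000
3 3/2 9637/10000
4 2 2331/2500
f(0.5y,1.5y) = ((9917/10000)/(9637/10000) − 1)/(1) = 280/9637 ≈ 2.9055%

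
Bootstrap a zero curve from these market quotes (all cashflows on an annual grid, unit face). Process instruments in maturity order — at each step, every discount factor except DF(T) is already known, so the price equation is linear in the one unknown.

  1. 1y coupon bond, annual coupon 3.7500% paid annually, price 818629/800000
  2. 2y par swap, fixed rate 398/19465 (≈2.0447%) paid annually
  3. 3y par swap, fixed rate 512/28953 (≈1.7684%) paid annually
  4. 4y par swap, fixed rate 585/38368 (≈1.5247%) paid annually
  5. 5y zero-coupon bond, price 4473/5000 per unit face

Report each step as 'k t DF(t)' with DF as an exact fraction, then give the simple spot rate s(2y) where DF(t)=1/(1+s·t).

step 1 [1y] bond c/1=3/80: DF=(818629/800000 − 3/80·(0))/(1+3/80) = 9863/10000 ≈ 0.986300
step 2 [2y] swap r/1=398/19465: DF=(1 − 398/19465·(0.986300))/(1+398/19465) = 4801/5000 ≈ 0.960200
step 3 [3y] swap r/1=512/28953: DF=(1 − 512/28953·(0.986300+0.960200))/(1+512/28953) = 593/625 ≈ 0.948800
step 4 [4y] swap r/1=585/38368: DF=(1 − 585/38368·(0.986300+0.960200+0.948800))/(1+585/38368) = 1883/2000 ≈ 0.941500
step 5 [5y] zero: DF = P = 4473/5000 ≈ 0.894600

1 1 9863/10000
2 2 4801/5000
3 3 593/625
4 4 1883/2000
5 5 4473/5000
s(2y) = (1/(4801/5000) − 1)/(2) = 199/9602 ≈ 2.0725%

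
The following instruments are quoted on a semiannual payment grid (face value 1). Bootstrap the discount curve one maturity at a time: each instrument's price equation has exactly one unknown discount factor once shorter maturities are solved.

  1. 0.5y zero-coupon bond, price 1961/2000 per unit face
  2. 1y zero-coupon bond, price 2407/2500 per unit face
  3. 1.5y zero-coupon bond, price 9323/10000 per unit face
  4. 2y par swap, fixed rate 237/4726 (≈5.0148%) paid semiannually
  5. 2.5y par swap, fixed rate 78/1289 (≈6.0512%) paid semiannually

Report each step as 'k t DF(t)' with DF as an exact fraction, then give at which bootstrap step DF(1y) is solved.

step 1 [0.5y] zero: DF = P = 1961/2000 ≈ 0.980500
step 2 [1y] zero: DF = P = 2407/2500 ≈ 0.962800
step 3 [1.5y] zero: DF = P = 9323/10000 ≈ 0.932300
step 4 [2y] swap r/2=237/9452: DF=(1 − 237/9452·(0.980500+0.962800+0.932300))/(1+237/9452) = 2263/2500 ≈ 0.905200
step 5 [2.5y] swap r/2=39/1289: DF=(1 − 39/1289·(0.980500+0.962800+0.932300+0.905200))/(1+39/1289) = 2149/2500 ≈ 0.859600

1 1/2 1961/2000
2 1 2407/2500
3 3/2 9323/10000
4 2 2263/2500
5 5/2 2149/2500
DF(1y) is solved at step 2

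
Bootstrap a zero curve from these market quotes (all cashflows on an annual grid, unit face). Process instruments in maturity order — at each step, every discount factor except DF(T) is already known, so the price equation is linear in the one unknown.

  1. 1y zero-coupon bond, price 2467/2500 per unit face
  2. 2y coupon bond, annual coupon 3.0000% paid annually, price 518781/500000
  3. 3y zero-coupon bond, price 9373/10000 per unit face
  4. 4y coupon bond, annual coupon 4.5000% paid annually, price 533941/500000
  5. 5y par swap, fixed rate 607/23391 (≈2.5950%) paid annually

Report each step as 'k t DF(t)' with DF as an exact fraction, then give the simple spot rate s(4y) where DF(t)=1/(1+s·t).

1 1 2467/2500
2 2 4893/5000
3 3 9373/10000
4 4 8969/10000
5 5 4393/5000
s(4y) = (1/(8969/10000) − 1)/(4) = 1031/35876 ≈ 2.8738%

step 1 [1y] zero: DF = P = 2467/2500 ≈ 0.986800
step 2 [2y] bond c/1=3/100: DF=(518781/500000 − 3/100·(0.986800))/(1+3/100) = 4893/5000 ≈ 0.978600
step 3 [3y] zero: DF = P = 9373/10000 ≈ 0.937300
step 4 [4y] bond c/1=9/200: DF=(533941/500000 − 9/200·(0.986800+0.978600+0.937300))/(1+9/200) = 8969/10000 ≈ 0.896900
step 5 [5y] swap r/1=607/23391: DF=(1 − 607/23391·(0.986800+0.978600+0.937300+0.896900))/(1+607/23391) = 4393/5000 ≈ 0.878600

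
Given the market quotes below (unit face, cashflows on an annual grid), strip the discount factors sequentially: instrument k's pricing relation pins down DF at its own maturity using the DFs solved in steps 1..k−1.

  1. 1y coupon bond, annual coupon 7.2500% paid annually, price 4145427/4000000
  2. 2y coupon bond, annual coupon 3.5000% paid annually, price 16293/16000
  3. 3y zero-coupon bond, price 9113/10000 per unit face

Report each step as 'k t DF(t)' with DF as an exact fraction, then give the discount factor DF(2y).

1 1 9663/10000
2 2 1189/1250
3 3 9113/10000
DF(2y) = 1189/1250 ≈ 0.951200

step 1 [1y] bond c/1=29/400: DF=(4145427/4000000 − 29/400·(0))/(1+29/400) = 9663/10000 ≈ 0.966300
step 2 [2y] bond c/1=7/200: DF=(16293/16000 − 7/200·(0.966300))/(1+7/200) = 1189/1250 ≈ 0.951200
step 3 [3y] zero: DF = P = 9113/10000 ≈ 0.911300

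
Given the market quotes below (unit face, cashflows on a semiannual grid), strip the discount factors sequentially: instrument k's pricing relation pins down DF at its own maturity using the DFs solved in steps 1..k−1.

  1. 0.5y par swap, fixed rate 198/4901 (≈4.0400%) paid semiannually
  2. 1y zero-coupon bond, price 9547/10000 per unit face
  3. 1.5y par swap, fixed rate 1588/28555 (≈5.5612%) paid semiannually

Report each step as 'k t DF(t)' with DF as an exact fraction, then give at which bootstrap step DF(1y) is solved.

1 1/2 4901/5000
2 1 9547/10000
3 3/2 4603/5000
DF(1y) is solved at step 2

step 1 [0.5y] swap r/2=99/4901: DF=(1 − 99/4901·(0))/(1+99/4901) = 4901/5000 ≈ 0.980200
step 2 [1y] zero: DF = P = 9547/10000 ≈ 0.954700
step 3 [1.5y] swap r/2=794/28555: DF=(1 − 794/28555·(0.980200+0.954700))/(1+794/28555) = 4603/5000 ≈ 0.920600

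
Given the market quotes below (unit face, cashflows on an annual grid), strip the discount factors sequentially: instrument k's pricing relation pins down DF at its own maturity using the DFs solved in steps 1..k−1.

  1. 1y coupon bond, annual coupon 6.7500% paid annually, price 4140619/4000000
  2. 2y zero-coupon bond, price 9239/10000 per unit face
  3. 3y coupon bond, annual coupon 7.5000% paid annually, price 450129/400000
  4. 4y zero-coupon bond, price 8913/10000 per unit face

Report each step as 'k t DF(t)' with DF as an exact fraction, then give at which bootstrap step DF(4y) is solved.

1 1 9697/10000
2 2 9239/10000
3 3 9147/10000
4 4 8913/10000
DF(4y) is solved at step 4

step 1 [1y] bond c/1=27/400: DF=(4140619/4000000 − 27/400·(0))/(1+27/400) = 9697/10000 ≈ 0.969700
step 2 [2y] zero: DF = P = 9239/10000 ≈ 0.923900
step 3 [3y] bond c/1=3/40: DF=(450129/400000 − 3/40·(0.969700+0.923900))/(1+3/40) = 9147/10000 ≈ 0.914700
step 4 [4y] zero: DF = P = 8913/10000 ≈ 0.891300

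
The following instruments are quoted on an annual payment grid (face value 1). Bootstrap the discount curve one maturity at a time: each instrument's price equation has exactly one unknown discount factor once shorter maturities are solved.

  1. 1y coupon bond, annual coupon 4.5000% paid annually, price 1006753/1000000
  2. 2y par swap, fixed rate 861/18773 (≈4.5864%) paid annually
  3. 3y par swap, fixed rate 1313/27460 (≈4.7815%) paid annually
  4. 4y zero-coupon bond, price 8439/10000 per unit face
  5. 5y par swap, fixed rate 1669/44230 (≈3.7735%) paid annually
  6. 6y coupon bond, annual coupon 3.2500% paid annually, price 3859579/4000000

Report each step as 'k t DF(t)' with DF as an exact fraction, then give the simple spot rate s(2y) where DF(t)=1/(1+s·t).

step 1 [1y] bond c/1=9/200: DF=(1006753/1000000 − 9/200·(0))/(1+9/200) = 4817/5000 ≈ 0.963400
step 2 [2y] swap r/1=861/18773: DF=(1 − 861/18773·(0.963400))/(1+861/18773) = 9139/10000 ≈ 0.913900
step 3 [3y] swap r/1=1313/27460: DF=(1 − 1313/27460·(0.963400+0.913900))/(1+1313/27460) = 8687/10000 ≈ 0.868700
step 4 [4y] zero: DF = P = 8439/10000 ≈ 0.843900
step 5 [5y] swap r/1=1669/44230: DF=(1 − 1669/44230·(0.963400+0.913900+0.868700+0.843900))/(1+1669/44230) = 8331/10000 ≈ 0.833100
step 6 [6y] bond c/1=13/400: DF=(3859579/4000000 − 13/400·(0.963400+0.913900+0.868700+0.843900+0.833100))/(1+13/400) = 7953/10000 ≈ 0.795300

1 1 4817/5000
2 2 9139/10000
3 3 8687/10000
4 4 8439/10000
5 5 8331/10000
6 6 7953/10000
s(2y) = (1/(9139/10000) − 1)/(2) = 861/18278 ≈ 4.7106%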